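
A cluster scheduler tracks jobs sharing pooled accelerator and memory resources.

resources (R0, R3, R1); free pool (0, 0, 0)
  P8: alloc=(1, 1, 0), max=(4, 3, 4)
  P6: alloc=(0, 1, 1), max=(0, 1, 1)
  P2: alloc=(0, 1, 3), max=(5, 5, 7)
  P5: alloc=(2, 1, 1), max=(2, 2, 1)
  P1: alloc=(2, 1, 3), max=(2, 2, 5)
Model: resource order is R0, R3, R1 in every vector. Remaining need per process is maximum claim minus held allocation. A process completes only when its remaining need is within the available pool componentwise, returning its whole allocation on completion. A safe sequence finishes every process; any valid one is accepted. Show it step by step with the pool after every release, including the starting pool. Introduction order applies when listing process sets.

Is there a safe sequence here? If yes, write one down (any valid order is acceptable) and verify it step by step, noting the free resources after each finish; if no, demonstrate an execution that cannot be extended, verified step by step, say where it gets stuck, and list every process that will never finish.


SAFE — a valid safe sequence is P6, P5, P1, P8, P2.
Key observation: at P5 the run first touches a limit — (0, 1, 0) against (0, 1, 1), exact on a resource it actually requests.
Check, step by step:
  pool = (0, 0, 0)
  run P6 (needs (0, 0, 0), free (0, 0, 0)); after release of (0, 1, 1) the pool is (0, 1, 1)
  run P5 (needs (0, 1, 0), free (0, 1, 1)); after release of (2, 1, 1) the pool is (2, 2, 2)
  run P1 (needs (0, 1, 2), free (2, 2, 2)); after release of (2, 1, 3) the pool is (4, 3, 5)
  run P8 (needs (3, 2, 4), free (4, 3, 5)); after release of (1, 1, 0) the pool is (5, 4, 5)
  run P2 (needs (5, 4, 4), free (5, 4, 5)); after release of (0, 1, 3) the pool is (5, 5, 8)


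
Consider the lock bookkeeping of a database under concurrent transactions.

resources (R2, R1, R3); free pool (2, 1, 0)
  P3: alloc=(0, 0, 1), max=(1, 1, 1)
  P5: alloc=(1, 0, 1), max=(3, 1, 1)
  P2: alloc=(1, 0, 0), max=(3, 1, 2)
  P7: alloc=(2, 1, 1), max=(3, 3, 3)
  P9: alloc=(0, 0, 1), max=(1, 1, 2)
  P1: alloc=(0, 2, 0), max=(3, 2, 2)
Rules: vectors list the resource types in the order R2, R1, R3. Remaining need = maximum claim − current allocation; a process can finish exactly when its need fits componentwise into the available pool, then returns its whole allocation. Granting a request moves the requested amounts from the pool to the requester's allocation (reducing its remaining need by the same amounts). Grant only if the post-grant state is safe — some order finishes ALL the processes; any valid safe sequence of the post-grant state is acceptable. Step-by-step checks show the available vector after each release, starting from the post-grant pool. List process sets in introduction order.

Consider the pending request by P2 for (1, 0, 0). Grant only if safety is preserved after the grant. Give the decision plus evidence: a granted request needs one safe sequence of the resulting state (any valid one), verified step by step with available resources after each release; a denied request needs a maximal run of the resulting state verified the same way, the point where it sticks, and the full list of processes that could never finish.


GRANT: granting preserves safety; a valid post-grant sequence is P3, P9, P2, P5, P1, P7.
Key observation: the transfer keeps a workable pool ((1, 1, 0)); P3 starts the safe sequence.
Verifying the post-grant state step by step:
  pool = (1, 1, 0)
  P3: need (1, 1, 0) fits (1, 1, 0); releases (0, 0, 1), pool now (1, 1, 1)
  P9: need (1, 1, 1) fits (1, 1, 1); releases (0, 0, 1), pool now (1, 1, 2)
  P2: need (1, 1, 2) fits (1, 1, 2); releases (2, 0, 0), pool now (3, 1, 2)
  P5: need (2, 1, 0) fits (3, 1, 2); releases (1, 0, 1), pool now (4, 1, 3)
  P1: need (3, 0, 2) fits (4, 1, 3); releases (0, 2, 0), pool now (4, 3, 3)
  P7: need (1, 2, 2) fits (4, 3, 3); releases (2, 1, 1), pool now (6, 4, 4)


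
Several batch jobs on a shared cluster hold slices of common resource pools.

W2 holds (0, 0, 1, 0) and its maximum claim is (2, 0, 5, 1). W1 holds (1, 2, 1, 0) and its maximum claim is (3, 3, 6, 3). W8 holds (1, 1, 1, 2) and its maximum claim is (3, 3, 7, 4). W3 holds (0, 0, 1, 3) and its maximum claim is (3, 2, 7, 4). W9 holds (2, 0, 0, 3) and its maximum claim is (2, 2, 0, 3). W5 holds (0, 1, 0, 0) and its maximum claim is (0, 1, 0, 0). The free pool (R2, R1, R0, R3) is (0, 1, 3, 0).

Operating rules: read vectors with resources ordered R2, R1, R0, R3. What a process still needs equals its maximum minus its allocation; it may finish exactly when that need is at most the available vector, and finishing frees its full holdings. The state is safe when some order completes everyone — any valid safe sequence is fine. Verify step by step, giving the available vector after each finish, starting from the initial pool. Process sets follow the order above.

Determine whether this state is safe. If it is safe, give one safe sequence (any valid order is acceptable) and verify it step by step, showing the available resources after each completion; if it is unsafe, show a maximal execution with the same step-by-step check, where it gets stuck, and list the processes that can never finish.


UNSAFE — no complete ordering exists.
Key observation: after W5, W9 complete, (2, 2, 3, 3) is the best the pool ever gets, yet each leftover process wants more R0.
The run W5, W9 cannot be extended any further. Walking it through:
  pool = (0, 1, 3, 0)
  W5 needs (0, 0, 0, 0) <= (0, 1, 3, 0) -> finishes; pool += (0, 1, 0, 0) = (0, 2, 3, 0)
  W9 needs (0, 2, 0, 0) <= (0, 2, 3, 0) -> finishes; pool += (2, 0, 0, 3) = (2, 2, 3, 3)
  W2 cannot run: need (2, 0, 4, 1) vs free (2, 2, 3, 3) (insufficient R0)
  W1 cannot run: need (2, 1, 5, 3) vs free (2, 2, 3, 3) (insufficient R0)
  W8 cannot run: need (2, 2, 6, 2) vs free (2, 2, 3, 3) (insufficient R0)
  W3 cannot run: need (3, 2, 6, 1) vs free (2, 2, 3, 3) (insufficient R2 and R0)
Never able to finish: W2, W1, W8 and W3.


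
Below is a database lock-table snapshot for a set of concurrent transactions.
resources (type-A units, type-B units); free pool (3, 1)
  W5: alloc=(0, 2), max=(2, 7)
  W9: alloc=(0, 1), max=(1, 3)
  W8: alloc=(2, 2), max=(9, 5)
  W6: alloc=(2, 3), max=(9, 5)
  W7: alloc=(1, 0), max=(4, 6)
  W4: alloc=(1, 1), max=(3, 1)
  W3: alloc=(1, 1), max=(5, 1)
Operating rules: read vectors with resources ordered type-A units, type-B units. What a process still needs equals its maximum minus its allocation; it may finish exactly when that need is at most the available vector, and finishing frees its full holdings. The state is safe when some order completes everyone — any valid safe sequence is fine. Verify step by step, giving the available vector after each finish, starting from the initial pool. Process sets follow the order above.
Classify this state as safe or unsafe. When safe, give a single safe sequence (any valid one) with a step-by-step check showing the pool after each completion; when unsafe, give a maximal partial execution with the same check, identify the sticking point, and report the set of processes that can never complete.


UNSAFE.
Key observation: after W4, W3, W9 the pool peaks at (5, 4), and each blocked process is short somewhere: W5 on type-B units; W8 on type-A units; W6 on type-A units; W7 on type-B units.
Going as far as possible: W4, W3, W9; after that, nothing fits. Walking it through:
  pool = (3, 1)
  W4: need (2, 0) fits (3, 1); releases (1, 1), pool now (4, 2)
  W3: need (4, 0) fits (4, 2); releases (1, 1), pool now (5, 3)
  W9: need (1, 2) fits (5, 3); releases (0, 1), pool now (5, 4)
  W5 still needs (2, 5) but only (5, 4) is free — short on type-B units
  W8 still needs (7, 3) but only (5, 4) is free — short on type-A units
  W6 still needs (7, 2) but only (5, 4) is free — short on type-A units
  W7 still needs (3, 6) but only (5, 4) is free — short on type-B units
Never able to finish: W5, W8, W6 and W7.


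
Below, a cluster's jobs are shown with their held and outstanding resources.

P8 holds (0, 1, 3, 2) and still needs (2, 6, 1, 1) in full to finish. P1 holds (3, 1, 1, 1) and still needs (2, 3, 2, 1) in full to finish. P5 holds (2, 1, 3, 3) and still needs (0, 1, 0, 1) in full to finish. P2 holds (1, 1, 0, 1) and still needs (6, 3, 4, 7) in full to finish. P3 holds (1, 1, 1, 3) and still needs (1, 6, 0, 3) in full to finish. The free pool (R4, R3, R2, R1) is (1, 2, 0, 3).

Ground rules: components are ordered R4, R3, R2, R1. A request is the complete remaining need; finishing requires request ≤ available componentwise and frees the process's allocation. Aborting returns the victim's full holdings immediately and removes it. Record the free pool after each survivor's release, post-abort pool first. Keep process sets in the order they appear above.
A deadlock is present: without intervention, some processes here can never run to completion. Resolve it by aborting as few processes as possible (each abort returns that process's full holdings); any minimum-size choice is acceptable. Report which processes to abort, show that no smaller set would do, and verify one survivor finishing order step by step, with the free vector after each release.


Minimum abort set: P8.
Key observation: the returned (0, 1, 3, 2) from P8 is what brings P3 — unrunnable before, under any order — into play at step 4.
No smaller set exists: with zero aborts the deadlock remains.
The survivors complete as P5, P1, P2, P3. Verifying each step (starting from the post-abort pool):
  pool = (1, 3, 3, 5)
  run P5 (needs (0, 1, 0, 1), free (1, 3, 3, 5)); after release of (2, 1, 3, 3) the pool is (3, 4, 6, 8)
  run P1 (needs (2, 3, 2, 1), free (3, 4, 6, 8)); after release of (3, 1, 1, 1) the pool is (6, 5, 7, 9)
  run P2 (needs (6, 3, 4, 7), free (6, 5, 7, 9)); after release of (1, 1, 0, 1) the pool is (7, 6, 7, 10)
  run P3 (needs (1, 6, 0, 3), free (7, 6, 7, 10)); after release of (1, 1, 1, 3) the pool is (8, 7, 8, 13)


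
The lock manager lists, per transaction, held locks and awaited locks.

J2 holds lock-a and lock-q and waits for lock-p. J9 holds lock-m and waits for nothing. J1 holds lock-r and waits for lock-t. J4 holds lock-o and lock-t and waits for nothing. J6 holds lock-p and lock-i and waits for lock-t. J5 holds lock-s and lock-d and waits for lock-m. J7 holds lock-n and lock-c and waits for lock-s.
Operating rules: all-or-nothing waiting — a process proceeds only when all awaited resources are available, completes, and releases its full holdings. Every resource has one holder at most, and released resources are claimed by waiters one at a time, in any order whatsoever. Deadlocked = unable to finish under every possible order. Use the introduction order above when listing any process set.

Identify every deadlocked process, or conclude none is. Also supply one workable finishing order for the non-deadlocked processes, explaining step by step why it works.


No process is deadlocked.
Key observation: no waiting chain loops back on itself — every chain ends at a process that waits on nothing, so everyone eventually runs.
A valid finishing order for the others: J9, J5, J4, J7, J6, J2, J1.
Check, step by step:
  run J9 (it waits on nothing); releases lock-m
  J5 waits on lock-m — all released -> runs and releases lock-s and lock-d
  run J4 (it waits on nothing); releases lock-o and lock-t
  J7 waits on lock-s — all released -> runs and releases lock-n and lock-c
  J6 waits on lock-t — all released -> runs and releases lock-p and lock-i
  J2 waits on lock-p — all released -> runs and releases lock-a and lock-q
  J1 waits on lock-t — all released -> runs and releases lock-r


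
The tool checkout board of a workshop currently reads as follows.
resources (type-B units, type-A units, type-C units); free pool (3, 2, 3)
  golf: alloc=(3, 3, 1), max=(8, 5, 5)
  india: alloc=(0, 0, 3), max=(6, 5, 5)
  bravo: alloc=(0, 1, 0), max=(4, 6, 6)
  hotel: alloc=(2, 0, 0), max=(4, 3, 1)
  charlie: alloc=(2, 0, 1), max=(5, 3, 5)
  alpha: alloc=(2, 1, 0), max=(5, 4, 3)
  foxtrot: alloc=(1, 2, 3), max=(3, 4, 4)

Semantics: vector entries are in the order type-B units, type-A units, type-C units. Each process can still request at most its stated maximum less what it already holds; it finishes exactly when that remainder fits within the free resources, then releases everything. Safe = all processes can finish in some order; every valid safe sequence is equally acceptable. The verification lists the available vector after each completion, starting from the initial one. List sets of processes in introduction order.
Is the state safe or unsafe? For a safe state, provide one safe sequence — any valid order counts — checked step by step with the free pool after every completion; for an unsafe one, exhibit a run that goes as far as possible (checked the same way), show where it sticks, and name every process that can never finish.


SAFE, for example via the order foxtrot, alpha, charlie, golf, bravo, india, hotel.
Key observation: the order's first zero-slack moment is foxtrot ((2, 2, 1) needed, (3, 2, 3) free — a requested resource with nothing to spare).
Check, step by step:
  pool = (3, 2, 3)
  run foxtrot (needs (2, 2, 1), free (3, 2, 3)); after release of (1, 2, 3) the pool is (4, 4, 6)
  run alpha (needs (3, 3, 3), free (4, 4, 6)); after release of (2, 1, 0) the pool is (6, 5, 6)
  run charlie (needs (3, 3, 4), free (6, 5, 6)); after release of (2, 0, 1) the pool is (8, 5, 7)
  run golf (needs (5, 2, 4), free (8, 5, 7)); after release of (3, 3, 1) the pool is (11, 8, 8)
  run bravo (needs (4, 5, 6), free (11, 8, 8)); after release of (0, 1, 0) the pool is (11, 9, 8)
  run india (needs (6, 5, 2), free (11, 9, 8)); after release of (0, 0, 3) the pool is (11, 9, 11)
  run hotel (needs (2, 3, 1), free (11, 9, 11)); after release of (2, 0, 0) the pool is (13, 9, 11)


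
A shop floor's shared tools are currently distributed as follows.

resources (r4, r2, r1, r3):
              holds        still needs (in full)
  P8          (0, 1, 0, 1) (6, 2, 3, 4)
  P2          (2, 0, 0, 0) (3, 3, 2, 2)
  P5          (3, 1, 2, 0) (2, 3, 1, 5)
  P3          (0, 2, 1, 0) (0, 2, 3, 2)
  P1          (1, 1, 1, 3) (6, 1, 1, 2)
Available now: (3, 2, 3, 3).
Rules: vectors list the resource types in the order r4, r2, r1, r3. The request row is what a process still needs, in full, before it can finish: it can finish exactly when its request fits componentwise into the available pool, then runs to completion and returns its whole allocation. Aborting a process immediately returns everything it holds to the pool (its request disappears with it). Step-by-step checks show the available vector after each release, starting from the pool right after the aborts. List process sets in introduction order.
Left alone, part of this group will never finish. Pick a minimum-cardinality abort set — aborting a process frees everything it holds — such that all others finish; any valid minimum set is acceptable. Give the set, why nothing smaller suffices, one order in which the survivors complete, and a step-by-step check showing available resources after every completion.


Minimum abort set: P5.
Key observation: P1 could never have finished before the abort; with (3, 1, 2, 0) returned by P5, it fits at step 2.
Minimality: the empty abort set fails — the state is deadlocked as it stands.
One survivor order: P3, P1, P8, P2. Step-by-step check (post-abort pool first):
  pool = (6, 3, 5, 3)
  run P3 (needs (0, 2, 3, 2), free (6, 3, 5, 3)); after release of (0, 2, 1, 0) the pool is (6, 5, 6, 3)
  run P1 (needs (6, 1, 1, 2), free (6, 5, 6, 3)); after release of (1, 1, 1, 3) the pool is (7, 6, 7, 6)
  run P8 (needs (6, 2, 3, 4), free (7, 6, 7, 6)); after release of (0, 1, 0, 1) the pool is (7, 7, 7, 7)
  run P2 (needs (3, 3, 2, 2), free (7, 7, 7, 7)); after release of (2, 0, 0, 0) the pool is (9, 7, 7, 7)


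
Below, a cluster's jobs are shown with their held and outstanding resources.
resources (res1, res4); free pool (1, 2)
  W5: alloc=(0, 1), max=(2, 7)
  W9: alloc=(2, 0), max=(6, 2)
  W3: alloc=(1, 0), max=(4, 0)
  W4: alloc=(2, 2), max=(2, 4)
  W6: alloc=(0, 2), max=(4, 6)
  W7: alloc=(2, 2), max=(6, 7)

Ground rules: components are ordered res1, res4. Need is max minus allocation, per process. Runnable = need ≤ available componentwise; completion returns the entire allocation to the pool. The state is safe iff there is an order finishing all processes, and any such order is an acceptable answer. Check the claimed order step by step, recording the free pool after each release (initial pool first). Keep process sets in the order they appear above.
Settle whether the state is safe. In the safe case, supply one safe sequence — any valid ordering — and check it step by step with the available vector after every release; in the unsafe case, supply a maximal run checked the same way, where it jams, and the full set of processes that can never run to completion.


The state is SAFE; one workable sequence: W4, W3, W6, W7, W9, W5.
Key observation: W4 is the earliest step where a requested resource binds exactly: need (0, 2), pool (1, 2) at its turn.
Check, step by step:
  pool = (1, 2)
  W4: need (0, 2) fits (1, 2); releases (2, 2), pool now (3, 4)
  W3: need (3, 0) fits (3, 4); releases (1, 0), pool now (4, 4)
  W6: need (4, 4) fits (4, 4); releases (0, 2), pool now (4, 6)
  W7: need (4, 5) fits (4, 6); releases (2, 2), pool now (6, 8)
  W9: need (4, 2) fits (6, 8); releases (2, 0), pool now (8, 8)
  W5: need (2, 6) fits (8, 8); releases (0, 1), pool now (8, 9)


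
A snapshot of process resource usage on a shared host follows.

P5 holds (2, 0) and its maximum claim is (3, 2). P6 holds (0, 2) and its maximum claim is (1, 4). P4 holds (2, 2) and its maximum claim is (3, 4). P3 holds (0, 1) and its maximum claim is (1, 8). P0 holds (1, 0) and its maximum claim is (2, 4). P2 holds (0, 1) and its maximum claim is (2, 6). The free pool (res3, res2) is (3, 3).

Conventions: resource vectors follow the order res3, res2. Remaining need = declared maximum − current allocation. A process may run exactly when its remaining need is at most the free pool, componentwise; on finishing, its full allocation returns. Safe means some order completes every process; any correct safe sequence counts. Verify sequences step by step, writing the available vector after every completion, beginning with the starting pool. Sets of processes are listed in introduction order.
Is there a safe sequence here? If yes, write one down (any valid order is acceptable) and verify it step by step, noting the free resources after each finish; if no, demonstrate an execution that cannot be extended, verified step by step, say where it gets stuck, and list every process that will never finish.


SAFE, for example via the order P6, P5, P0, P4, P2, P3.
Key observation: every step clears its requested resources with room to spare; the minimum clearance is 1, first at P6 — (1, 2) vs (3, 3) free.
Walking it through:
  pool = (3, 3)
  run P6 (needs (1, 2), free (3, 3)); after release of (0, 2) the pool is (3, 5)
  run P5 (needs (1, 2), free (3, 5)); after release of (2, 0) the pool is (5, 5)
  run P0 (needs (1, 4), free (5, 5)); after release of (1, 0) the pool is (6, 5)
  run P4 (needs (1, 2), free (6, 5)); after release of (2, 2) the pool is (8, 7)
  run P2 (needs (2, 5), free (8, 7)); after release of (0, 1) the pool is (8, 8)
  run P3 (needs (1, 7), free (8, 8)); after release of (0, 1) the pool is (8, 9)


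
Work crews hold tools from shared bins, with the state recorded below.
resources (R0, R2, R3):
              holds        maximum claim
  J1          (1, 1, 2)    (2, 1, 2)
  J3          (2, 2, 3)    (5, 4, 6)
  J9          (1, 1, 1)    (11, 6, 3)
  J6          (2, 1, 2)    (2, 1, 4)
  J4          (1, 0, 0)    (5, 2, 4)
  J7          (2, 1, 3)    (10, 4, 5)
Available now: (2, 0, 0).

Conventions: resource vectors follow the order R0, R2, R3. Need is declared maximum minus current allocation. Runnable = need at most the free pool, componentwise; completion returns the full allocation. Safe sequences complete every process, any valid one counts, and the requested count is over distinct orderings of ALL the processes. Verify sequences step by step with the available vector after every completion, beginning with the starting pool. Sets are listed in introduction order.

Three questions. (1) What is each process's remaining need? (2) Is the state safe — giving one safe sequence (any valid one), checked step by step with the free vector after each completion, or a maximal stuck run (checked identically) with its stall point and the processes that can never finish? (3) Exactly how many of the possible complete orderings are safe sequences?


(1) Remaining need (order R0, R2, R3):
  J1: (1, 0, 0)
  J3: (3, 2, 3)
  J9: (10, 5, 2)
  J6: (0, 0, 2)
  J4: (4, 2, 4)
  J7: (8, 3, 2)
(2) SAFE — a valid safe sequence is J1, J6, J4, J3, J7, J9.
Key observation: J6 is the earliest step where a requested resource binds exactly: need (0, 0, 2), pool (3, 1, 2) at its turn.
Step-by-step check:
  pool = (2, 0, 0)
  run J1 (needs (1, 0, 0), free (2, 0, 0)); after release of (1, 1, 2) the pool is (3, 1, 2)
  run J6 (needs (0, 0, 2), free (3, 1, 2)); after release of (2, 1, 2) the pool is (5, 2, 4)
  run J4 (needs (4, 2, 4), free (5, 2, 4)); after release of (1, 0, 0) the pool is (6, 2, 4)
  run J3 (needs (3, 2, 3), free (6, 2, 4)); after release of (2, 2, 3) the pool is (8, 4, 7)
  run J7 (needs (8, 3, 2), free (8, 4, 7)); after release of (2, 1, 3) the pool is (10, 5, 10)
  run J9 (needs (10, 5, 2), free (10, 5, 10)); after release of (1, 1, 1) the pool is (11, 6, 11)
(3) Precisely 2 of the possible complete orderings are safe sequences.


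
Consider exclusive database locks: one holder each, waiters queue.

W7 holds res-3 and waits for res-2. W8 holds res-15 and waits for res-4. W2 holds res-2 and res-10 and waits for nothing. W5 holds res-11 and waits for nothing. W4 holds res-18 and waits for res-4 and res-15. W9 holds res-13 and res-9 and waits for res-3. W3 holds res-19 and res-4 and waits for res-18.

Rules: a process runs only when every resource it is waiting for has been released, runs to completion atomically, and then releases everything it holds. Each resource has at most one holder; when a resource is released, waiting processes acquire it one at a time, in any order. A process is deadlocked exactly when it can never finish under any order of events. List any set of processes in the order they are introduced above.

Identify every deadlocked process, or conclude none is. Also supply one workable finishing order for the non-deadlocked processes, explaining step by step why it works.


The deadlocked set is W8, W4 and W3.
Key observation: the waits loop around W8 -> W3 -> W4 -> W8 with no way out; no other process is dragged down with it.
The rest can finish in the order W2, W7, W5, W9.
Check, step by step:
  W2: no waits; runs immediately, freeing res-2 and res-10
  W7 waits on res-2 — all released -> runs and releases res-3
  W5: no waits; runs immediately, freeing res-11
  W9 waits on res-3 — all released -> runs and releases res-13 and res-9


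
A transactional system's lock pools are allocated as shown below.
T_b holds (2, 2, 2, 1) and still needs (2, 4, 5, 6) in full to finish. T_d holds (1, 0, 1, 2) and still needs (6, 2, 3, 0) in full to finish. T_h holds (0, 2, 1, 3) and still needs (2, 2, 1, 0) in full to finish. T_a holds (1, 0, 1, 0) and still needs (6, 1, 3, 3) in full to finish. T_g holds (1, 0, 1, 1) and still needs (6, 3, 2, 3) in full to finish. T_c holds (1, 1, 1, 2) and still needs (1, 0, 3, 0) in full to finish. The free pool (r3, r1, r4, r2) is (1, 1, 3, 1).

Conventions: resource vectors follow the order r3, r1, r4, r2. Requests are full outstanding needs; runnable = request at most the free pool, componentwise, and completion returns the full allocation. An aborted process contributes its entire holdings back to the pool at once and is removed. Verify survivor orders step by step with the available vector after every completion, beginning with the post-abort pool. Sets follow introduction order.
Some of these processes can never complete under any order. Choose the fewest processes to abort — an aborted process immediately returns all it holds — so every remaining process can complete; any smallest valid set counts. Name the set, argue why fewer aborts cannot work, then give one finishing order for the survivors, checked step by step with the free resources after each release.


Minimum abort set: T_d and T_a.
Key observation: T_g had no path to completion before; after the abort of T_d and T_a ((2, 0, 2, 2) returned), step 4 is where it fits.
No one abort is enough; case by case: T_b alone leaves T_d blocked (short on r3); T_d alone leaves T_a blocked (short on r3); T_h alone leaves T_d blocked (short on r3); T_a alone leaves T_d blocked (short on r3); T_g alone leaves T_d blocked (short on r3); T_c alone leaves T_d blocked (short on r3).
One survivor order: T_c, T_h, T_b, T_g. Walking it through (post-abort pool first):
  pool = (3, 1, 5, 3)
  T_c needs (1, 0, 3, 0) <= (3, 1, 5, 3) -> finishes; pool += (1, 1, 1, 2) = (4, 2, 6, 5)
  T_h needs (2, 2, 1, 0) <= (4, 2, 6, 5) -> finishes; pool += (0, 2, 1, 3) = (4, 4, 7, 8)
  T_b needs (2, 4, 5, 6) <= (4, 4, 7, 8) -> finishes; pool += (2, 2, 2, 1) = (6, 6, 9, 9)
  T_g needs (6, 3, 2, 3) <= (6, 6, 9, 9) -> finishes; pool += (1, 0, 1, 1) = (7, 6, 10, 10)


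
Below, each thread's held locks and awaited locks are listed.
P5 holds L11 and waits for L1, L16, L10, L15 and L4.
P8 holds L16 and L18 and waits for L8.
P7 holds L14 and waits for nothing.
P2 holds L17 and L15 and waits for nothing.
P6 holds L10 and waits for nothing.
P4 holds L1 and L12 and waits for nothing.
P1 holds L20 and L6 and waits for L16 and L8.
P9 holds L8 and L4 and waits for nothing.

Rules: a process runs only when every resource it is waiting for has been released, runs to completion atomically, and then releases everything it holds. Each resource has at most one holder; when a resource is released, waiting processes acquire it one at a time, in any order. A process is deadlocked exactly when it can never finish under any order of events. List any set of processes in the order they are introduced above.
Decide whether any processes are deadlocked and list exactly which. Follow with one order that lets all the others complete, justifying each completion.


The deadlocked set is empty.
Key observation: every chain of waits terminates; starting from the processes that wait on nothing, all the rest unlock in turn.
A valid finishing order for the others: P9, P8, P2, P1, P7, P4, P6, P5.
Check, step by step:
  run P9 (it waits on nothing); releases L8 and L4
  P8 waits on L8 — all released -> runs and releases L16 and L18
  run P2 (it waits on nothing); releases L17 and L15
  P1 waits on L16 and L8 — all released -> runs and releases L20 and L6
  run P7 (it waits on nothing); releases L14
  run P4 (it waits on nothing); releases L1 and L12
  run P6 (it waits on nothing); releases L10
  P5 waits on L1, L16, L10, L15 and L4 — all released -> runs and releases L11


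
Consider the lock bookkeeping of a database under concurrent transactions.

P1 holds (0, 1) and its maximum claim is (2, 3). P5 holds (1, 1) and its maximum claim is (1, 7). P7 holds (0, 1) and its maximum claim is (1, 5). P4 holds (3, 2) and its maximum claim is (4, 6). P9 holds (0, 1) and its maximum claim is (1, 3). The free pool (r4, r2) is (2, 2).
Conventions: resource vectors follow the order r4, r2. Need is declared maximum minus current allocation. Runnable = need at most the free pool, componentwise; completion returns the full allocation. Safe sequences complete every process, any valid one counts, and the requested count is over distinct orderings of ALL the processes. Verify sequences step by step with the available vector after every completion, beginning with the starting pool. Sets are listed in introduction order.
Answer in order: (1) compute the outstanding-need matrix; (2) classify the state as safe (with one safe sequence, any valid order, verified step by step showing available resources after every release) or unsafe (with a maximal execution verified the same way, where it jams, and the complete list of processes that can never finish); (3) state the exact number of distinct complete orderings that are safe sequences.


(1) Outstanding need per process (order r4, r2):
  P1: (2, 2)
  P5: (0, 6)
  P7: (1, 4)
  P4: (1, 4)
  P9: (1, 2)
(2) SAFE — a valid safe sequence is P9, P1, P7, P4, P5.
Key observation: P9 marks the first exact bind of the order: its need (1, 2) fits the free (2, 2) with zero slack on a requested resource.
Walking it through:
  pool = (2, 2)
  P9 needs (1, 2) <= (2, 2) -> finishes; pool += (0, 1) = (2, 3)
  P1 needs (2, 2) <= (2, 3) -> finishes; pool += (0, 1) = (2, 4)
  P7 needs (1, 4) <= (2, 4) -> finishes; pool += (0, 1) = (2, 5)
  P4 needs (1, 4) <= (2, 5) -> finishes; pool += (3, 2) = (5, 7)
  P5 needs (0, 6) <= (5, 7) -> finishes; pool += (1, 1) = (6, 8)
(3) Exactly 6 of the possible complete orderings are safe sequences.


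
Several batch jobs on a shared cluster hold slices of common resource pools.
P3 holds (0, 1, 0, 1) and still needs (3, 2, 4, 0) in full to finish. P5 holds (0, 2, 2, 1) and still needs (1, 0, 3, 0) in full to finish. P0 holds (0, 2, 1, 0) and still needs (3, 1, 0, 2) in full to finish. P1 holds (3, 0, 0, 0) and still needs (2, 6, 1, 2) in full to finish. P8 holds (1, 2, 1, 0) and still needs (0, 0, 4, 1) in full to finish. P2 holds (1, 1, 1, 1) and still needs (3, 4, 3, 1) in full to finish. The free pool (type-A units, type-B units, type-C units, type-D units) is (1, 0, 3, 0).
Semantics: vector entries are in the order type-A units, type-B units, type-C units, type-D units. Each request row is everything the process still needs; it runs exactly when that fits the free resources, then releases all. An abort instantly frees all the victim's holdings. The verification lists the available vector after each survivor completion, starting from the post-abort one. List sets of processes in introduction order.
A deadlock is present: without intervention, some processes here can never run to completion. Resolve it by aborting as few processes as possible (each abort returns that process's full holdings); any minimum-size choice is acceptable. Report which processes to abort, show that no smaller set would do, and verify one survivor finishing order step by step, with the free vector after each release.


The answer: abort P2.
Key observation: aborting P2 returns (1, 1, 1, 1), and P3 — hopeless before — runs at step 3 with the returned capacity in the pool.
No smaller set exists: with zero aborts the deadlock remains.
One survivor order: P8, P5, P3, P1, P0. Walking it through (post-abort pool first):
  pool = (2, 1, 4, 1)
  P8: need (0, 0, 4, 1) fits (2, 1, 4, 1); releases (1, 2, 1, 0), pool now (3, 3, 5, 1)
  P5: need (1, 0, 3, 0) fits (3, 3, 5, 1); releases (0, 2, 2, 1), pool now (3, 5, 7, 2)
  P3: need (3, 2, 4, 0) fits (3, 5, 7, 2); releases (0, 1, 0, 1), pool now (3, 6, 7, 3)
  P1: need (2, 6, 1, 2) fits (3, 6, 7, 3); releases (3, 0, 0, 0), pool now (6, 6, 7, 3)
  P0: need (3, 1, 0, 2) fits (6, 6, 7, 3); releases (0, 2, 1, 0), pool now (6, 8, 8, 3)


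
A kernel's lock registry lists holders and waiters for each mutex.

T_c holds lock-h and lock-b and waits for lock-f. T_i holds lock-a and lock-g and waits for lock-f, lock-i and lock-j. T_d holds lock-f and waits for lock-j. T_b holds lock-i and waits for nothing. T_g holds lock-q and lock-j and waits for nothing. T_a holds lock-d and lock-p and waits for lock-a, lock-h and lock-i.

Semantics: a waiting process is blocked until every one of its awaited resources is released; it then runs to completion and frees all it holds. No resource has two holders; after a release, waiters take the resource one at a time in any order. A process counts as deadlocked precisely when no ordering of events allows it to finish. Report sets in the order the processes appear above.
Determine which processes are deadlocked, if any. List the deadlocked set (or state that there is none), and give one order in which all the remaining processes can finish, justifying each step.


No process is deadlocked.
Key observation: although several processes wait, no cycle exists — each chain bottoms out at a free runner.
A valid finishing order for the others: T_g, T_b, T_d, T_i, T_c, T_a.
Step-by-step check:
  run T_g (it waits on nothing); releases lock-q and lock-j
  run T_b (it waits on nothing); releases lock-i
  run T_d (all its waits — lock-j — are resolved); releases lock-f
  run T_i (all its waits — lock-f, lock-i and lock-j — are resolved); releases lock-a and lock-g
  run T_c (all its waits — lock-f — are resolved); releases lock-h and lock-b
  run T_a (all its waits — lock-a, lock-h and lock-i — are resolved); releases lock-d and lock-p


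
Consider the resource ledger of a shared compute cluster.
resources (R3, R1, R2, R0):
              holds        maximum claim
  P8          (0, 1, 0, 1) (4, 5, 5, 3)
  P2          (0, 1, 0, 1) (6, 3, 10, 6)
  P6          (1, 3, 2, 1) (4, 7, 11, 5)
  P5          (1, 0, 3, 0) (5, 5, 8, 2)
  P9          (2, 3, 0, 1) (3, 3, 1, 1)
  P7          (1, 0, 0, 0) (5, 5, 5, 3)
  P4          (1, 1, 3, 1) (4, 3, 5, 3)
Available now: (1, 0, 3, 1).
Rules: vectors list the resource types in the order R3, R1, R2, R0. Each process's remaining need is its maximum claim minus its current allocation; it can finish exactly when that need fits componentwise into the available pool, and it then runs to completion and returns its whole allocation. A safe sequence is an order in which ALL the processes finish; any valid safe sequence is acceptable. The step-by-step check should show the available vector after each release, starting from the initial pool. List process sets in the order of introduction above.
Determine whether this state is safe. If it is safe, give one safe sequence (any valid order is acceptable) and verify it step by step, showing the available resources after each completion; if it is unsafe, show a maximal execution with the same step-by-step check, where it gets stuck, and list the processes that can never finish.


SAFE — a valid safe sequence is P9, P4, P8, P5, P7, P6, P2.
Key observation: reading the order forward, P9 is the first process whose need (1, 0, 1, 0) meets the free pool (1, 0, 3, 1) exactly on a resource it requests.
Walking it through:
  pool = (1, 0, 3, 1)
  P9 needs (1, 0, 1, 0) <= (1, 0, 3, 1) -> finishes; pool += (2, 3, 0, 1) = (3, 3, 3, 2)
  P4 needs (3, 2, 2, 2) <= (3, 3, 3, 2) -> finishes; pool += (1, 1, 3, 1) = (4, 4, 6, 3)
  P8 needs (4, 4, 5, 2) <= (4, 4, 6, 3) -> finishes; pool += (0, 1, 0, 1) = (4, 5, 6, 4)
  P5 needs (4, 5, 5, 2) <= (4, 5, 6, 4) -> finishes; pool += (1, 0, 3, 0) = (5, 5, 9, 4)
  P7 needs (4, 5, 5, 3) <= (5, 5, 9, 4) -> finishes; pool += (1, 0, 0, 0) = (6, 5, 9, 4)
  P6 needs (3, 4, 9, 4) <= (6, 5, 9, 4) -> finishes; pool += (1, 3, 2, 1) = (7, 8, 11, 5)
  P2 needs (6, 2, 10, 5) <= (7, 8, 11, 5) -> finishes; pool += (0, 1, 0, 1) = (7, 9, 11, 6)


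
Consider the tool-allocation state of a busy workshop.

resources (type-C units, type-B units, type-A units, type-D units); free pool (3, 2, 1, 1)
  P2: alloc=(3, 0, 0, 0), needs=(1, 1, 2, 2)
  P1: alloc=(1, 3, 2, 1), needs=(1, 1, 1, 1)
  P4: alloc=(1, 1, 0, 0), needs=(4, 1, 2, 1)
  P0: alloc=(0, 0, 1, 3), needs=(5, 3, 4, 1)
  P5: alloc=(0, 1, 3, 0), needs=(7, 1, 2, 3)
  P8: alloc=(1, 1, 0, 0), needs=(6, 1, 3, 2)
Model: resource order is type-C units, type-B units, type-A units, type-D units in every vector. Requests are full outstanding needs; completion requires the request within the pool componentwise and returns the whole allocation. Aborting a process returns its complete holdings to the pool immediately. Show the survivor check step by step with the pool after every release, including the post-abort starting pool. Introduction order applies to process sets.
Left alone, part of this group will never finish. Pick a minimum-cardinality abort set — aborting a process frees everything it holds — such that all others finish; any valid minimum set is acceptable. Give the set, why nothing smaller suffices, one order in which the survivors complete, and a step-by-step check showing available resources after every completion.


Minimum abort set: P0.
Key observation: before aborting P0, P5 was permanently blocked — no order could ever run it; afterwards it completes at step 4.
No smaller set exists: with zero aborts the deadlock remains.
The survivors complete as P1, P4, P2, P5, P8. Check, step by step (starting from the post-abort pool):
  pool = (3, 2, 2, 4)
  run P1 (needs (1, 1, 1, 1), free (3, 2, 2, 4)); after release of (1, 3, 2, 1) the pool is (4, 5, 4, 5)
  run P4 (needs (4, 1, 2, 1), free (4, 5, 4, 5)); after release of (1, 1, 0, 0) the pool is (5, 6, 4, 5)
  run P2 (needs (1, 1, 2, 2), free (5, 6, 4, 5)); after release of (3, 0, 0, 0) the pool is (8, 6, 4, 5)
  run P5 (needs (7, 1, 2, 3), free (8, 6, 4, 5)); after release of (0, 1, 3, 0) the pool is (8, 7, 7, 5)
  run P8 (needs (6, 1, 3, 2), free (8, 7, 7, 5)); after release of (1, 1, 0, 0) the pool is (9, 8, 7, 5)


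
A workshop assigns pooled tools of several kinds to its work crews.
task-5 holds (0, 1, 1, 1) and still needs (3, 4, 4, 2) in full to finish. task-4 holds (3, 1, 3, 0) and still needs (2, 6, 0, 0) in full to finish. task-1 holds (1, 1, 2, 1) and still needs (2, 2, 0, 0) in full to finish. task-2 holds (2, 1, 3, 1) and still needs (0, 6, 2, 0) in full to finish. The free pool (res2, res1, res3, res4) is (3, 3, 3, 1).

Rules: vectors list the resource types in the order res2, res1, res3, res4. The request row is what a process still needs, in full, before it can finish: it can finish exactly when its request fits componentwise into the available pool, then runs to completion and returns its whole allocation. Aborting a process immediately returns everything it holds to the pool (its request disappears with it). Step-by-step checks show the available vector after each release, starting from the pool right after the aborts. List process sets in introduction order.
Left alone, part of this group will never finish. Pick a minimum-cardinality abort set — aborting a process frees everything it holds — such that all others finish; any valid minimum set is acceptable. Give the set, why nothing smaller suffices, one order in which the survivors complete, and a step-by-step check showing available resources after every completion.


The answer: abort task-2.
Key observation: the returned (2, 1, 3, 1) from task-2 is what brings task-4 — unrunnable before, under any order — into play at step 3.
Minimality: the empty abort set fails — the state is deadlocked as it stands.
One survivor order: task-5, task-1, task-4. Walking it through (post-abort pool first):
  pool = (5, 4, 6, 2)
  run task-5 (needs (3, 4, 4, 2), free (5, 4, 6, 2)); after release of (0, 1, 1, 1) the pool is (5, 5, 7, 3)
  run task-1 (needs (2, 2, 0, 0), free (5, 5, 7, 3)); after release of (1, 1, 2, 1) the pool is (6, 6, 9, 4)
  run task-4 (needs (2, 6, 0, 0), free (6, 6, 9, 4)); after release of (3, 1, 3, 0) the pool is (9, 7, 12, 4)


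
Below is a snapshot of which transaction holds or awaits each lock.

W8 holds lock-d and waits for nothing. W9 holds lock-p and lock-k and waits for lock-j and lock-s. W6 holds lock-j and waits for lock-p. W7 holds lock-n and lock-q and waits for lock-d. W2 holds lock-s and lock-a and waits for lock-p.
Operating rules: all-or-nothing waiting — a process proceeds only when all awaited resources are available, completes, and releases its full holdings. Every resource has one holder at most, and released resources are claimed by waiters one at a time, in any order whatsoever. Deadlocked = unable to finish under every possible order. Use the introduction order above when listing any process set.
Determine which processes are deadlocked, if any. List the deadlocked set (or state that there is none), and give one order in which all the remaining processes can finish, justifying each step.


Deadlocked set: W9, W6 and W2.
Key observation: the knot is the closed ring of waits W9 -> W6 -> W9; W2 is caught in further circular waits.
The rest can finish in the order W8, W7.
Step-by-step check:
  W8: no waits; runs immediately, freeing lock-d
  W7 waits on lock-d — all released -> runs and releases lock-n and lock-q
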